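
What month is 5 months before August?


August is month 8
8 - 5 = 3

March


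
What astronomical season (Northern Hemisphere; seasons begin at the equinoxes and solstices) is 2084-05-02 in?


Date: May 2
Astronomical Spring (approx.; exact equinox/solstice day varies by year): March 20 to June 20
May 2 falls within the Spring window

Spring


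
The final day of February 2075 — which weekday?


February 2075 has 28 days
Anchor: Jan 1, 2075. With p = 2075 - 1 = 2074: (p + p//4 - p//100 + p//400) mod 7 = (2074 + 518 - 20 + 5) mod 7 = 2577 mod 7 = 1 -> Tuesday (Mon=0 ... Sun=6)
Days before February (Jan): 31; February 1 index = (1 + 31) mod 7 = 4 -> Friday
Last day offset: 28 - 1 = 27 days
Weekday index = (4 + 27) mod 7 = 3

Thursday, February 28


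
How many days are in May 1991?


May 1991

31 days


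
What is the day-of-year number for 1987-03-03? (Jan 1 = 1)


Date: March 3, 1987
Days in months 1 through 2: 59
Plus 3 days in March

Day of year: 62


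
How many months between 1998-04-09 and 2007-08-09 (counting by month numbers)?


From April 1998 to August 2007
9 years * 12 = 108 months, plus 4 months = 112

112 months


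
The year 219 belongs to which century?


Century = (year - 1) // 100 + 1
= (219 - 1) // 100 + 1
= 218 // 100 + 1
= 2 + 1

3rd century


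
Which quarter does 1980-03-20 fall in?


Month: March (month 3)
Q1: Jan-Mar, Q2: Apr-Jun, Q3: Jul-Sep, Q4: Oct-Dec

Q1


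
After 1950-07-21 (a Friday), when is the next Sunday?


Current: Friday
Target: Sunday
Days ahead: 2

Next Sunday: 1950-07-23


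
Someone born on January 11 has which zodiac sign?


Date: January 11
Conventional tropical zodiac dates: Capricorn from December 22 onward; Aquarius starts January 20
January 11 falls within the Capricorn range

Capricorn


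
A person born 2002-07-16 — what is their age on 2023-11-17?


Birth: 2002-07-16
Reference: 2023-11-17
Year difference: 2023 - 2002 = 21

21 years old


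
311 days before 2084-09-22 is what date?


Start: 2084-09-22, subtract 311 days
Back 22 days from September 22 reaches August 31, 2084 -> 289 left
August 2084 has 31 days -> back to July 31, 2084 -> 258 left
July 2084 has 31 days -> back to June 30, 2084 -> 227 left
June 2084 has 30 days -> back to May 31, 2084 -> 197 left
May 2084 has 31 days -> back to April 30, 2084 -> 166 left
April 2084 has 30 days -> back to March 31, 2084 -> 136 left
March 2084 has 31 days -> back to February 29, 2084 -> 105 left
February 2084 has 29 days -> back to January 31, 2084 -> 76 left
January 2084 has 31 days -> back to December 31, 2083 -> 45 left
December 2083 has 31 days -> back to November 30, 2083 -> 14 left
November 2083: 30 - 14 = 16 -> lands on November 16

Result: 2083-11-16


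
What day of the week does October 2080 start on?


Target: October 1, 2080
Anchor: Jan 1, 2080. With p = 2080 - 1 = 2079: (p + p//4 - p//100 + p//400) mod 7 = (2079 + 519 - 20 + 5) mod 7 = 2583 mod 7 = 0 -> Monday (Mon=0 ... Sun=6)
Days before October (Jan-Sep): 274 days
Weekday index = (0 + 274) mod 7 = 1

Tuesday


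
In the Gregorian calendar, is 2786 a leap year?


Gregorian leap year rule: divisible by 4, but not by 100, unless also by 400.
2786 is not divisible by 4 -> not a leap year

No


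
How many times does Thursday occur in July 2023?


July 2023 has 31 days
Anchor: Jan 1, 2023. With p = 2023 - 1 = 2022: (p + p//4 - p//100 + p//400) mod 7 = (2022 + 505 - 20 + 5) mod 7 = 2512 mod 7 = 6 -> Sunday (Mon=0 ... Sun=6)
Days before July (Jan-Jun): 181; July 1 index = (6 + 181) mod 7 = 5 -> Saturday
First Thursday is July 6
Thursdays: 6, 13, 20, 27

4 Thursdays


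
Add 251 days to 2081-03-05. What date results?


Start: 2081-03-05, add 251 days
March 2081 has 31 days: 31 - 5 = 26 days to March 31 -> 225 left
April 2081 has 30 days -> 195 left
May 2081 has 31 days -> 164 left
June 2081 has 30 days -> 134 left
July 2081 has 31 days -> 103 left
August 2081 has 31 days -> 72 left
September 2081 has 30 days -> 42 left
October 2081 has 31 days -> 11 left
November 2081: 11 <= 30 -> lands on November 11

Result: 2081-11-11


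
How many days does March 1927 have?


March 1927

31 days


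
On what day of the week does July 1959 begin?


Target: July 1, 1959
Anchor: Jan 1, 1959. With p = 1959 - 1 = 1958: (p + p//4 - p//100 + p//400) mod 7 = (1958 + 489 - 19 + 4) mod 7 = 2432 mod 7 = 3 -> Thursday (Mon=0 ... Sun=6)
Days before July (Jan-Jun): 181 days
Weekday index = (3 + 181) mod 7 = 2

Wednesday


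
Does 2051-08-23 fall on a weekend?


Anchor: Jan 1, 2051. With p = 2051 - 1 = 2050: (p + p//4 - p//100 + p//400) mod 7 = (2050 + 512 - 20 + 5) mod 7 = 2547 mod 7 = 6 -> Sunday (Mon=0 ... Sun=6)
Day of year: 235; offset = 234
Weekday index = (6 + 234) mod 7 = 2 -> Wednesday
Weekend days: Saturday, Sunday

No


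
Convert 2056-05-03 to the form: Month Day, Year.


ISO 2056-05-03 parses as year=2056, month=05, day=03
Month 5 -> May

May 3, 2056


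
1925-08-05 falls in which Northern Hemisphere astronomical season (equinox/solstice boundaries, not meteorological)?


Date: August 5
Astronomical Summer (approx.; exact equinox/solstice day varies by year): June 21 to September 21
August 5 falls within the Summer window

Summer


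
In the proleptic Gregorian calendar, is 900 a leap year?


Gregorian leap year rule: divisible by 4, but not by 100, unless also by 400.
900 is divisible by 100 but not 400 -> not a leap year

No


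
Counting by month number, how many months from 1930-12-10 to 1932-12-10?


From December 1930 to December 1932
2 years * 12 = 24 months = 24

24 months


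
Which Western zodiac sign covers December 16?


Date: December 16
Conventional tropical zodiac dates: Sagittarius from November 22 onward; Capricorn starts December 22
December 16 falls within the Sagittarius range

Sagittarius


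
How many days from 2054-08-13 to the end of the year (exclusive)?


Day of year: 225 of 365
Remaining = 365 - 225

140 days


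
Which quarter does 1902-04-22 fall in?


Month: April (month 4)
Q1: Jan-Mar, Q2: Apr-Jun, Q3: Jul-Sep, Q4: Oct-Dec

Q2


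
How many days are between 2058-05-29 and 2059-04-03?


From 2058-05-29 to 2059-04-03
2058-05-29: days before May = 31 + 28 + 31 + 30 = 120 (2058 is not a leap year); day of year = 120 + 29 = 149
2059-04-03: days before April = 31 + 28 + 31 = 90 (2059 is not a leap year); day of year = 90 + 3 = 93
Rest of 2058: 365 - 149 = 216
Total = 216 + 93 = 309

309 days


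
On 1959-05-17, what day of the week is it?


Date: May 17, 1959
Anchor: Jan 1, 1959. With p = 1959 - 1 = 1958: (p + p//4 - p//100 + p//400) mod 7 = (1958 + 489 - 19 + 4) mod 7 = 2432 mod 7 = 3 -> Thursday (Mon=0 ... Sun=6)
Days before May (Jan-Apr): 120; offset = 120 + 17 - 1 = 136
Weekday index = (3 + 136) mod 7 = 6

Day of the week: Sunday


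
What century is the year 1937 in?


Century = (year - 1) // 100 + 1
= (1937 - 1) // 100 + 1
= 1936 // 100 + 1
= 19 + 1

20th century


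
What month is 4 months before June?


June is month 6
6 - 4 = 2

February


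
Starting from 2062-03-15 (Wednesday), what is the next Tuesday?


Current: Wednesday
Target: Tuesday
Days ahead: 6

Next Tuesday: 2062-03-21


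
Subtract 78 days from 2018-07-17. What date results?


Start: 2018-07-17, subtract 78 days
Back 17 days from July 17 reaches June 30, 2018 -> 61 left
June 2018 has 30 days -> back to May 31, 2018 -> 31 left
May 2018 has 31 days -> back to April 30, 2018 -> 0 left
April 2018: 30 - 0 = 30 -> lands on April 30

Result: 2018-04-30


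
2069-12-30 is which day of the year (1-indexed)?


Date: December 30, 2069
Days in months 1 through 11: 334
Plus 30 days in December

Day of year: 364


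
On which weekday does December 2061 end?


December 2061 has 31 days
Anchor: Jan 1, 2061. With p = 2061 - 1 = 2060: (p + p//4 - p//100 + p//400) mod 7 = (2060 + 515 - 20 + 5) mod 7 = 2560 mod 7 = 5 -> Saturday (Mon=0 ... Sun=6)
Days before December (Jan-Nov): 334; December 1 index = (5 + 334) mod 7 = 3 -> Thursday
Last day offset: 31 - 1 = 30 days
Weekday index = (3 + 30) mod 7 = 5

Saturday, December 31


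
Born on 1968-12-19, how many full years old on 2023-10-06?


Birth: 1968-12-19
Reference: 2023-10-06
Year difference: 2023 - 1968 = 55
Birthday not yet reached in 2023, subtract 1

54 years old


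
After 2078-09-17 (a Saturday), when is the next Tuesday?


Current: Saturday
Target: Tuesday
Days ahead: 3

Next Tuesday: 2078-09-20


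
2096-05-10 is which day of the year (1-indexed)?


Date: May 10, 2096
Days in months 1 through 4: 121
Plus 10 days in May

Day of year: 131


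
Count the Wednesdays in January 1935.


January 1935 has 31 days
Anchor: Jan 1, 1935. With p = 1935 - 1 = 1934: (p + p//4 - p//100 + p//400) mod 7 = (1934 + 483 - 19 + 4) mod 7 = 2402 mod 7 = 1 -> Tuesday (Mon=0 ... Sun=6)
January 1 is the anchor itself -> Tuesday
First Wednesday is January 2
Wednesdays: 2, 9, 16, 23, 30

5 Wednesdays


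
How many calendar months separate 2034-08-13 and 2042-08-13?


From August 2034 to August 2042
8 years * 12 = 96 months = 96

96 months


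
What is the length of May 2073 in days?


May 2073

31 days


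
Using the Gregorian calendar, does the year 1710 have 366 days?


Gregorian leap year rule: divisible by 4, but not by 100, unless also by 400.
1710 is not divisible by 4 -> not a leap year

No


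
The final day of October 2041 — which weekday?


October 2041 has 31 days
Anchor: Jan 1, 2041. With p = 2041 - 1 = 2040: (p + p//4 - p//100 + p//400) mod 7 = (2040 + 510 - 20 + 5) mod 7 = 2535 mod 7 = 1 -> Tuesday (Mon=0 ... Sun=6)
Days before October (Jan-Sep): 273; October 1 index = (1 + 273) mod 7 = 1 -> Tuesday
Last day offset: 31 - 1 = 30 days
Weekday index = (1 + 30) mod 7 = 3

Thursday, October 31


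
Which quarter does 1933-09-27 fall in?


Month: September (month 9)
Q1: Jan-Mar, Q2: Apr-Jun, Q3: Jul-Sep, Q4: Oct-Dec

Q3


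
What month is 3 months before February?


February is month 2
2 - 3 = -1; wrap: -1 + 12 = 11

November


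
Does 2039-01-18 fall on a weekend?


Anchor: Jan 1, 2039. With p = 2039 - 1 = 2038: (p + p//4 - p//100 + p//400) mod 7 = (2038 + 509 - 20 + 5) mod 7 = 2532 mod 7 = 5 -> Saturday (Mon=0 ... Sun=6)
Day of year: 18; offset = 17
Weekday index = (5 + 17) mod 7 = 1 -> Tuesday
Weekend days: Saturday, Sunday

No


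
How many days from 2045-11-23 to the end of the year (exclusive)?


Day of year: 327 of 365
Remaining = 365 - 327

38 days


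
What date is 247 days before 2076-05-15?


Start: 2076-05-15, subtract 247 days
Back 15 days from May 15 reaches April 30, 2076 -> 232 left
April 2076 has 30 days -> back to March 31, 2076 -> 202 left
March 2076 has 31 days -> back to February 29, 2076 -> 171 left
February 2076 has 29 days -> back to January 31, 2076 -> 142 left
January 2076 has 31 days -> back to December 31, 2075 -> 111 left
December 2075 has 31 days -> back to November 30, 2075 -> 80 left
November 2075 has 30 days -> back to October 31, 2075 -> 50 left
October 2075 has 31 days -> back to September 30, 2075 -> 19 left
September 2075: 30 - 19 = 11 -> lands on September 11

Result: 2075-09-11


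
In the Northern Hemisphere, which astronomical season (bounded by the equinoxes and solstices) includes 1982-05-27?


Date: May 27
Astronomical Spring (approx.; exact equinox/solstice day varies by year): March 20 to June 20
May 27 falls within the Spring window

Spring


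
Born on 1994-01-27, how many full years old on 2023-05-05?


Birth: 1994-01-27
Reference: 2023-05-05
Year difference: 2023 - 1994 = 29

29 years old


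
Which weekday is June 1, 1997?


Target: June 1, 1997
Anchor: Jan 1, 1997. With p = 1997 - 1 = 1996: (p + p//4 - p//100 + p//400) mod 7 = (1996 + 499 - 19 + 4) mod 7 = 2480 mod 7 = 2 -> Wednesday (Mon=0 ... Sun=6)
Days before June (Jan-May): 151 days
Weekday index = (2 + 151) mod 7 = 6

Sunday


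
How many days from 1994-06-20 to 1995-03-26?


From 1994-06-20 to 1995-03-26
1994-06-20: days before June = 31 + 28 + 31 + 30 + 31 = 151 (1994 is not a leap year); day of year = 151 + 20 = 171
1995-03-26: days before March = 31 + 28 = 59 (1995 is not a leap year); day of year = 59 + 26 = 85
Rest of 1994: 365 - 171 = 194
Total = 194 + 85 = 279

279 days


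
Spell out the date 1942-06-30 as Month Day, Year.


ISO 1942-06-30 parses as year=1942, month=06, day=30
Month 6 -> June

June 30, 1942


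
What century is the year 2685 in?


Century = (year - 1) // 100 + 1
= (2685 - 1) // 100 + 1
= 2684 // 100 + 1
= 26 + 1

27th century


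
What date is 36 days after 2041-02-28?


Start: 2041-02-28, add 36 days
February 28 is the last day of February 2041 -> 36 left
March 2041 has 31 days -> 5 left
April 2041: 5 <= 30 -> lands on April 5

Result: 2041-04-05


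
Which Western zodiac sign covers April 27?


Date: April 27
Conventional tropical zodiac dates: Taurus from April 20 onward; Gemini starts May 21
April 27 falls within the Taurus range

Taurus


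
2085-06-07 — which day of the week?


Date: June 7, 2085
Anchor: Jan 1, 2085. With p = 2085 - 1 = 2084: (p + p//4 - p//100 + p//400) mod 7 = (2084 + 521 - 20 + 5) mod 7 = 2590 mod 7 = 0 -> Monday (Mon=0 ... Sun=6)
Days before June (Jan-May): 151; offset = 151 + 7 - 1 = 157
Weekday index = (0 + 157) mod 7 = 3

Day of the week: Thursday


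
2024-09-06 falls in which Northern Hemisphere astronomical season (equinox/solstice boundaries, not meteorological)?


Date: September 6
Astronomical Summer (approx.; exact equinox/solstice day varies by year): June 21 to September 21
September 6 falls within the Summer window

Summer


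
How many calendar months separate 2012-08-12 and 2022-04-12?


From August 2012 to April 2022
10 years * 12 = 120 months, minus 4 months = 116

116 months


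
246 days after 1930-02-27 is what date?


Start: 1930-02-27, add 246 days
February 1930 has 28 days: 28 - 27 = 1 day to February 28 -> 245 left
March 1930 has 31 days -> 214 left
April 1930 has 30 days -> 184 left
May 1930 has 31 days -> 153 left
June 1930 has 30 days -> 123 left
July 1930 has 31 days -> 92 left
August 1930 has 31 days -> 61 left
September 1930 has 30 days -> 31 left
October 1930: 31 <= 31 -> lands on October 31

Result: 1930-10-31


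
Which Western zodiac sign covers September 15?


Date: September 15
Conventional tropical zodiac dates: Virgo from August 23 onward; Libra starts September 23
September 15 falls within the Virgo range

Virgo


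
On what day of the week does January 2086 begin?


Target: January 1, 2086
Anchor: Jan 1, 2086. With p = 2086 - 1 = 2085: (p + p//4 - p//100 + p//400) mod 7 = (2085 + 521 - 20 + 5) mod 7 = 2591 mod 7 = 1 -> Tuesday (Mon=0 ... Sun=6)
Offset from anchor: 0 days
Weekday index = (1 + 0) mod 7 = 1

Tuesday


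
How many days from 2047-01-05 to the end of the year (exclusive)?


Day of year: 5 of 365
Remaining = 365 - 5

360 days


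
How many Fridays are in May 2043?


May 2043 has 31 days
Anchor: Jan 1, 2043. With p = 2043 - 1 = 2042: (p + p//4 - p//100 + p//400) mod 7 = (2042 + 510 - 20 + 5) mod 7 = 2537 mod 7 = 3 -> Thursday (Mon=0 ... Sun=6)
Days before May (Jan-Apr): 120; May 1 index = (3 + 120) mod 7 = 4 -> Friday
First Friday is May 1
Fridays: 1, 8, 15, 22, 29

5 Fridays


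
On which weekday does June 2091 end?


June 2091 has 30 days
Anchor: Jan 1, 2091. With p = 2091 - 1 = 2090: (p + p//4 - p//100 + p//400) mod 7 = (2090 + 522 - 20 + 5) mod 7 = 2597 mod 7 = 0 -> Monday (Mon=0 ... Sun=6)
Days before June (Jan-May): 151; June 1 index = (0 + 151) mod 7 = 4 -> Friday
Last day offset: 30 - 1 = 29 days
Weekday index = (4 + 29) mod 7 = 5

Saturday, June 30


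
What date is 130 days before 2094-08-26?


Start: 2094-08-26, subtract 130 days
Back 26 days from August 26 reaches July 31, 2094 -> 104 left
July 2094 has 31 days -> back to June 30, 2094 -> 73 left
June 2094 has 30 days -> back to May 31, 2094 -> 43 left
May 2094 has 31 days -> back to April 30, 2094 -> 12 left
April 2094: 30 - 12 = 18 -> lands on April 18

Result: 2094-04-18


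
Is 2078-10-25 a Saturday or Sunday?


Anchor: Jan 1, 2078. With p = 2078 - 1 = 2077: (p + p//4 - p//100 + p//400) mod 7 = (2077 + 519 - 20 + 5) mod 7 = 2581 mod 7 = 5 -> Saturday (Mon=0 ... Sun=6)
Day of year: 298; offset = 297
Weekday index = (5 + 297) mod 7 = 1 -> Tuesday
Weekend days: Saturday, Sunday

No


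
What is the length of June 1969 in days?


June 1969

30 days


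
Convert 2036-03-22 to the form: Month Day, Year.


ISO 2036-03-22 parses as year=2036, month=03, day=22
Month 3 -> March

March 22, 2036


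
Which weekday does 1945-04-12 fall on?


Date: April 12, 1945
Anchor: Jan 1, 1945. With p = 1945 - 1 = 1944: (p + p//4 - p//100 + p//400) mod 7 = (1944 + 486 - 19 + 4) mod 7 = 2415 mod 7 = 0 -> Monday (Mon=0 ... Sun=6)
Days before April (Jan-Mar): 90; offset = 90 + 12 - 1 = 101
Weekday index = (0 + 101) mod 7 = 3

Day of the week: Thursday


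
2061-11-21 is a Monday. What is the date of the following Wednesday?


Current: Monday
Target: Wednesday
Days ahead: 2

Next Wednesday: 2061-11-23


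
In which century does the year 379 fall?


Century = (year - 1) // 100 + 1
= (379 - 1) // 100 + 1
= 378 // 100 + 1
= 3 + 1

4th century


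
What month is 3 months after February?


February is month 2
2 + 3 = 5

May


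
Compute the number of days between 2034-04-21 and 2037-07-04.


From 2034-04-21 to 2037-07-04
2034-04-21: days before April = 31 + 28 + 31 = 90 (2034 is not a leap year); day of year = 90 + 21 = 111
2037-07-04: days before July = 31 + 28 + 31 + 30 + 31 + 30 = 181 (2037 is not a leap year); day of year = 181 + 4 = 185
Rest of 2034: 365 - 111 = 254
Full years 2035 (365), 2036 (366): 731
Total = 254 + 731 + 185 = 1170

1170 days


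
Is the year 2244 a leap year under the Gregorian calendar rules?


Gregorian leap year rule: divisible by 4, but not by 100, unless also by 400.
2244 is divisible by 4 but not 100 -> leap year

Yes


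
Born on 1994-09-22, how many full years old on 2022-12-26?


Birth: 1994-09-22
Reference: 2022-12-26
Year difference: 2022 - 1994 = 28

28 years old


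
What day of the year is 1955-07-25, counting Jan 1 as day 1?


Date: July 25, 1955
Days in months 1 through 6: 181
Plus 25 days in July

Day of year: 206


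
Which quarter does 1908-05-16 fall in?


Month: May (month 5)
Q1: Jan-Mar, Q2: Apr-Jun, Q3: Jul-Sep, Q4: Oct-Dec

Q2


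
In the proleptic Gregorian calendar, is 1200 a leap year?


Gregorian leap year rule: divisible by 4, but not by 100, unless also by 400.
1200 is divisible by 400 -> leap year

Yes


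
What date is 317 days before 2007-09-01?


Start: 2007-09-01, subtract 317 days
Back 1 day from September 1 reaches August 31, 2007 -> 316 left
August 2007 has 31 days -> back to July 31, 2007 -> 285 left
July 2007 has 31 days -> back to June 30, 2007 -> 254 left
June 2007 has 30 days -> back to May 31, 2007 -> 224 left
May 2007 has 31 days -> back to April 30, 2007 -> 193 left
April 2007 has 30 days -> back to March 31, 2007 -> 163 left
March 2007 has 31 days -> back to February 28, 2007 -> 132 left
February 2007 has 28 days -> back to January 31, 2007 -> 104 left
January 2007 has 31 days -> back to December 31, 2006 -> 73 left
December 2006 has 31 days -> back to November 30, 2006 -> 42 left
November 2006 has 30 days -> back to October 31, 2006 -> 12 left
October 2006: 31 - 12 = 19 -> lands on October 19

Result: 2006-10-19


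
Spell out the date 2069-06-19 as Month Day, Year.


ISO 2069-06-19 parses as year=2069, month=06, day=19
Month 6 -> June

June 19, 2069


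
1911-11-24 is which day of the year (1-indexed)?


Date: November 24, 1911
Days in months 1 through 10: 304
Plus 24 days in November

Day of year: 328


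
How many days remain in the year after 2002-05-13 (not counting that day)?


Day of year: 133 of 365
Remaining = 365 - 133

232 days


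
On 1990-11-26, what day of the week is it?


Date: November 26, 1990
Anchor: Jan 1, 1990. With p = 1990 - 1 = 1989: (p + p//4 - p//100 + p//400) mod 7 = (1989 + 497 - 19 + 4) mod 7 = 2471 mod 7 = 0 -> Monday (Mon=0 ... Sun=6)
Days before November (Jan-Oct): 304; offset = 304 + 26 - 1 = 329
Weekday index = (0 + 329) mod 7 = 0

Day of the week: Monday


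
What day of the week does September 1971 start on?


Target: September 1, 1971
Anchor: Jan 1, 1971. With p = 1971 - 1 = 1970: (p + p//4 - p//100 + p//400) mod 7 = (1970 + 492 - 19 + 4) mod 7 = 2447 mod 7 = 4 -> Friday (Mon=0 ... Sun=6)
Days before September (Jan-Aug): 243 days
Weekday index = (4 + 243) mod 7 = 2

Wednesday


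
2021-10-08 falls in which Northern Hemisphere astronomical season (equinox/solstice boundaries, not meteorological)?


Date: October 8
Astronomical Autumn (approx.; exact equinox/solstice day varies by year): September 22 to December 20
October 8 falls within the Autumn window

Autumn


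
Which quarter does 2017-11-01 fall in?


Month: November (month 11)
Q1: Jan-Mar, Q2: Apr-Jun, Q3: Jul-Sep, Q4: Oct-Dec

Q4


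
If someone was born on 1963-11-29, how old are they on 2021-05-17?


Birth: 1963-11-29
Reference: 2021-05-17
Year difference: 2021 - 1963 = 58
Birthday not yet reached in 2021, subtract 1

57 years old


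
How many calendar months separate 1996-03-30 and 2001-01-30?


From March 1996 to January 2001
5 years * 12 = 60 months, minus 2 months = 58

58 months


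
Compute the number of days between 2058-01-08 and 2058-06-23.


From 2058-01-08 to 2058-06-23
2058-01-08: day of year = 8
2058-06-23: days before June = 31 + 28 + 31 + 30 + 31 = 151 (2058 is not a leap year); day of year = 151 + 23 = 174
Same year: 174 - 8 = 166

166 days


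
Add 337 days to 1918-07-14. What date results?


Start: 1918-07-14, add 337 days
July 1918 has 31 days: 31 - 14 = 17 days to July 31 -> 320 left
August 1918 has 31 days -> 289 left
September 1918 has 30 days -> 259 left
October 1918 has 31 days -> 228 left
November 1918 has 30 days -> 198 left
December 1918 has 31 days -> 167 left
January 1919 has 31 days -> 136 left
February 1919 has 28 days -> 108 left
March 1919 has 31 days -> 77 left
April 1919 has 30 days -> 47 left
May 1919 has 31 days -> 16 left
June 1919: 16 <= 30 -> lands on June 16

Result: 1919-06-16


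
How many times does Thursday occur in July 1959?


July 1959 has 31 days
Anchor: Jan 1, 1959. With p = 1959 - 1 = 1958: (p + p//4 - p//100 + p//400) mod 7 = (1958 + 489 - 19 + 4) mod 7 = 2432 mod 7 = 3 -> Thursday (Mon=0 ... Sun=6)
Days before July (Jan-Jun): 181; July 1 index = (3 + 181) mod 7 = 2 -> Wednesday
First Thursday is July 2
Thursdays: 2, 9, 16, 23, 30

5 Thursdays


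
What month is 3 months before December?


December is month 12
12 - 3 = 9

September


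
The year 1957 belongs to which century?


Century = (year - 1) // 100 + 1
= (1957 - 1) // 100 + 1
= 1956 // 100 + 1
= 19 + 1

20th century


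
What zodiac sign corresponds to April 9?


Date: April 9
Conventional tropical zodiac dates: Aries from March 21 onward; Taurus starts April 20
April 9 falls within the Aries range

Aries


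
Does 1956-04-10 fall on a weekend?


Anchor: Jan 1, 1956. With p = 1956 - 1 = 1955: (p + p//4 - p//100 + p//400) mod 7 = (1955 + 488 - 19 + 4) mod 7 = 2428 mod 7 = 6 -> Sunday (Mon=0 ... Sun=6)
Day of year: 101; offset = 100
Weekday index = (6 + 100) mod 7 = 1 -> Tuesday
Weekend days: Saturday, Sunday

No


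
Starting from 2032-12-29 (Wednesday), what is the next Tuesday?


Current: Wednesday
Target: Tuesday
Days ahead: 6

Next Tuesday: 2033-01-04


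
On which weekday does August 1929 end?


August 1929 has 31 days
Anchor: Jan 1, 1929. With p = 1929 - 1 = 1928: (p + p//4 - p//100 + p//400) mod 7 = (1928 + 482 - 19 + 4) mod 7 = 2395 mod 7 = 1 -> Tuesday (Mon=0 ... Sun=6)
Days before August (Jan-Jul): 212; August 1 index = (1 + 212) mod 7 = 3 -> Thursday
Last day offset: 31 - 1 = 30 days
Weekday index = (3 + 30) mod 7 = 5

Saturday, August 31


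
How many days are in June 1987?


June 1987

30 days


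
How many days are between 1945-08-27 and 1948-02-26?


From 1945-08-27 to 1948-02-26
1945-08-27: days before August = 31 + 28 + 31 + 30 + 31 + 30 + 31 = 212 (1945 is not a leap year); day of year = 212 + 27 = 239
1948-02-26: days before February = 31; day of year = 31 + 26 = 57
Rest of 1945: 365 - 239 = 126
Full years 1946 (365), 1947 (365): 730
Total = 126 + 730 + 57 = 913

913 days


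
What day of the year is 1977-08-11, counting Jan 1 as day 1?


Date: August 11, 1977
Days in months 1 through 7: 212
Plus 11 days in August

Day of year: 223


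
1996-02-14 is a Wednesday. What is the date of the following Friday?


Current: Wednesday
Target: Friday
Days ahead: 2

Next Friday: 1996-02-16


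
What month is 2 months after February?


February is month 2
2 + 2 = 4

April


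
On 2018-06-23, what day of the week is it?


Date: June 23, 2018
Anchor: Jan 1, 2018. With p = 2018 - 1 = 2017: (p + p//4 - p//100 + p//400) mod 7 = (2017 + 504 - 20 + 5) mod 7 = 2506 mod 7 = 0 -> Monday (Mon=0 ... Sun=6)
Days before June (Jan-May): 151; offset = 151 + 23 - 1 = 173
Weekday index = (0 + 173) mod 7 = 5

Day of the week: Saturday


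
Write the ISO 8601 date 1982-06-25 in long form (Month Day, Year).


ISO 1982-06-25 parses as year=1982, month=06, day=25
Month 6 -> June

June 25, 1982


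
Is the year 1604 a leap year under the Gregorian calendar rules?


Gregorian leap year rule: divisible by 4, but not by 100, unless also by 400.
1604 is divisible by 4 but not 100 -> leap year

Yes


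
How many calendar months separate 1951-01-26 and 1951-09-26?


From January 1951 to September 1951
0 years * 12 = 0 months, plus 8 months = 8

8 months


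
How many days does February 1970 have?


February 1970 (leap year: no)

28 days


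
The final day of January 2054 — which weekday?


January 2054 has 31 days
Anchor: Jan 1, 2054. With p = 2054 - 1 = 2053: (p + p//4 - p//100 + p//400) mod 7 = (2053 + 513 - 20 + 5) mod 7 = 2551 mod 7 = 3 -> Thursday (Mon=0 ... Sun=6)
January 1 is the anchor itself -> Thursday
Last day offset: 31 - 1 = 30 days
Weekday index = (3 + 30) mod 7 = 5

Saturday, January 31


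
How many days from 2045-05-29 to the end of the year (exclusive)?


Day of year: 149 of 365
Remaining = 365 - 149

216 days


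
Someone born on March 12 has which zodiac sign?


Date: March 12
Conventional tropical zodiac dates: Pisces from February 19 onward; Aries starts March 21
March 12 falls within the Pisces range

Pisces


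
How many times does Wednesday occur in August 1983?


August 1983 has 31 days
Anchor: Jan 1, 1983. With p = 1983 - 1 = 1982: (p + p//4 - p//100 + p//400) mod 7 = (1982 + 495 - 19 + 4) mod 7 = 2462 mod 7 = 5 -> Saturday (Mon=0 ... Sun=6)
Days before August (Jan-Jul): 212; August 1 index = (5 + 212) mod 7 = 0 -> Monday
First Wednesday is August 3
Wednesdays: 3, 10, 17, 24, 31

5 Wednesdays


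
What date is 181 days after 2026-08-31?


Start: 2026-08-31, add 181 days
August 31 is the last day of August 2026 -> 181 left
September 2026 has 30 days -> 151 left
October 2026 has 31 days -> 120 left
November 2026 has 30 days -> 90 left
December 2026 has 31 days -> 59 left
January 2027 has 31 days -> 28 left
February 2027: 28 <= 28 -> lands on February 28

Result: 2027-02-28


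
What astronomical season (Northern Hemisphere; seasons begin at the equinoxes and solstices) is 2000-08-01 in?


Date: August 1
Astronomical Summer (approx.; exact equinox/solstice day varies by year): June 21 to September 21
August 1 falls within the Summer window

Summer


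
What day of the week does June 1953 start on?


Target: June 1, 1953
Anchor: Jan 1, 1953. With p = 1953 - 1 = 1952: (p + p//4 - p//100 + p//400) mod 7 = (1952 + 488 - 19 + 4) mod 7 = 2425 mod 7 = 3 -> Thursday (Mon=0 ... Sun=6)
Days before June (Jan-May): 151 days
Weekday index = (3 + 151) mod 7 = 0

Monday


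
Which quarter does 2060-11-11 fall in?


Month: November (month 11)
Q1: Jan-Mar, Q2: Apr-Jun, Q3: Jul-Sep, Q4: Oct-Dec

Q4


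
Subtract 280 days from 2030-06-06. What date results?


Start: 2030-06-06, subtract 280 days
Back 6 days from June 6 reaches May 31, 2030 -> 274 left
May 2030 has 31 days -> back to April 30, 2030 -> 243 left
April 2030 has 30 days -> back to March 31, 2030 -> 213 left
March 2030 has 31 days -> back to February 28, 2030 -> 182 left
February 2030 has 28 days -> back to January 31, 2030 -> 154 left
January 2030 has 31 days -> back to December 31, 2029 -> 123 left
December 2029 has 31 days -> back to November 30, 2029 -> 92 left
November 2029 has 30 days -> back to October 31, 2029 -> 62 left
October 2029 has 31 days -> back to September 30, 2029 -> 31 left
September 2029 has 30 days -> back to August 31, 2029 -> 1 left
August 2029: 31 - 1 = 30 -> lands on August 30

Result: 2029-08-30


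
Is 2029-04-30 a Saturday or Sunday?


Anchor: Jan 1, 2029. With p = 2029 - 1 = 2028: (p + p//4 - p//100 + p//400) mod 7 = (2028 + 507 - 20 + 5) mod 7 = 2520 mod 7 = 0 -> Monday (Mon=0 ... Sun=6)
Day of year: 120; offset = 119
Weekday index = (0 + 119) mod 7 = 0 -> Monday
Weekend days: Saturday, Sunday

No


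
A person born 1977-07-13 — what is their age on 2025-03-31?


Birth: 1977-07-13
Reference: 2025-03-31
Year difference: 2025 - 1977 = 48
Birthday not yet reached in 2025, subtract 1

47 years old


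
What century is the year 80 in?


Century = (year - 1) // 100 + 1
= (80 - 1) // 100 + 1
= 79 // 100 + 1
= 0 + 1

1st century


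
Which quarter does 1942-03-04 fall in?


Month: March (month 3)
Q1: Jan-Mar, Q2: Apr-Jun, Q3: Jul-Sep, Q4: Oct-Dec

Q1


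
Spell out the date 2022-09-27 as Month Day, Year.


ISO 2022-09-27 parses as year=2022, month=09, day=27
Month 9 -> September

September 27, 2022


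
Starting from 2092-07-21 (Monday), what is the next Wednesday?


Current: Monday
Target: Wednesday
Days ahead: 2

Next Wednesday: 2092-07-23


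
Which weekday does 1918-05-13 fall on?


Date: May 13, 1918
Anchor: Jan 1, 1918. With p = 1918 - 1 = 1917: (p + p//4 - p//100 + p//400) mod 7 = (1917 + 479 - 19 + 4) mod 7 = 2381 mod 7 = 1 -> Tuesday (Mon=0 ... Sun=6)
Days before May (Jan-Apr): 120; offset = 120 + 13 - 1 = 132
Weekday index = (1 + 132) mod 7 = 0

Day of the week: Monday


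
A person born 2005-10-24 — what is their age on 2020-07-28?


Birth: 2005-10-24
Reference: 2020-07-28
Year difference: 2020 - 2005 = 15
Birthday not yet reached in 2020, subtract 1

14 years old


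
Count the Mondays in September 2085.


September 2085 has 30 days
Anchor: Jan 1, 2085. With p = 2085 - 1 = 2084: (p + p//4 - p//100 + p//400) mod 7 = (2084 + 521 - 20 + 5) mod 7 = 2590 mod 7 = 0 -> Monday (Mon=0 ... Sun=6)
Days before September (Jan-Aug): 243; September 1 index = (0 + 243) mod 7 = 5 -> Saturday
First Monday is September 3
Mondays: 3, 10, 17, 24

4 Mondays


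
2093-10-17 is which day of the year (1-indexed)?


Date: October 17, 2093
Days in months 1 through 9: 273
Plus 17 days in October

Day of year: 290


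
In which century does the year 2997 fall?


Century = (year - 1) // 100 + 1
= (2997 - 1) // 100 + 1
= 2996 // 100 + 1
= 29 + 1

30th century


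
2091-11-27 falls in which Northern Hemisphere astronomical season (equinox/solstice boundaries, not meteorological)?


Date: November 27
Astronomical Autumn (approx.; exact equinox/solstice day varies by year): September 22 to December 20
November 27 falls within the Autumn window

Autumn


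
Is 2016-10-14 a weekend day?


Anchor: Jan 1, 2016. With p = 2016 - 1 = 2015: (p + p//4 - p//100 + p//400) mod 7 = (2015 + 503 - 20 + 5) mod 7 = 2503 mod 7 = 4 -> Friday (Mon=0 ... Sun=6)
Day of year: 288; offset = 287
Weekday index = (4 + 287) mod 7 = 4 -> Friday
Weekend days: Saturday, Sunday

No


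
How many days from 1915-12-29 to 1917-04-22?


From 1915-12-29 to 1917-04-22
1915-12-29: days before December = 31 + 28 + 31 + 30 + 31 + 30 + 31 + 31 + 30 + 31 + 30 = 334 (1915 is not a leap year); day of year = 334 + 29 = 363
1917-04-22: days before April = 31 + 28 + 31 = 90 (1917 is not a leap year); day of year = 90 + 22 = 112
Rest of 1915: 365 - 363 = 2
Full years 1916 (366): 366
Total = 2 + 366 + 112 = 480

480 days


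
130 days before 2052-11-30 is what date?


Start: 2052-11-30, subtract 130 days
Back 30 days from November 30 reaches October 31, 2052 -> 100 left
October 2052 has 31 days -> back to September 30, 2052 -> 69 left
September 2052 has 30 days -> back to August 31, 2052 -> 39 left
August 2052 has 31 days -> back to July 31, 2052 -> 8 left
July 2052: 31 - 8 = 23 -> lands on July 23

Result: 2052-07-23


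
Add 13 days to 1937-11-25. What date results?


Start: 1937-11-25, add 13 days
November 1937 has 30 days: 30 - 25 = 5 days to November 30 -> 8 left
December 1937: 8 <= 31 -> lands on December 8

Result: 1937-12-08


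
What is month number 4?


Month 4 of 12

April


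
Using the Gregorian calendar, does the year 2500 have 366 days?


Gregorian leap year rule: divisible by 4, but not by 100, unless also by 400.
2500 is divisible by 100 but not 400 -> not a leap year

No


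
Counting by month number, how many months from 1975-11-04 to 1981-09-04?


From November 1975 to September 1981
6 years * 12 = 72 months, minus 2 months = 70

70 months


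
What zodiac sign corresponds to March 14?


Date: March 14
Conventional tropical zodiac dates: Pisces from February 19 onward; Aries starts March 21
March 14 falls within the Pisces range

Pisces


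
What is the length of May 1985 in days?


May 1985

31 days


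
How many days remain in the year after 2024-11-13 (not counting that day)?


Day of year: 318 of 366
Remaining = 366 - 318

48 days


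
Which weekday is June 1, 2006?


Target: June 1, 2006
Anchor: Jan 1, 2006. With p = 2006 - 1 = 2005: (p + p//4 - p//100 + p//400) mod 7 = (2005 + 501 - 20 + 5) mod 7 = 2491 mod 7 = 6 -> Sunday (Mon=0 ... Sun=6)
Days before June (Jan-May): 151 days
Weekday index = (6 + 151) mod 7 = 3

Thursday


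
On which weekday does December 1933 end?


December 1933 has 31 days
Anchor: Jan 1, 1933. With p = 1933 - 1 = 1932: (p + p//4 - p//100 + p//400) mod 7 = (1932 + 483 - 19 + 4) mod 7 = 2400 mod 7 = 6 -> Sunday (Mon=0 ... Sun=6)
Days before December (Jan-Nov): 334; December 1 index = (6 + 334) mod 7 = 4 -> Friday
Last day offset: 31 - 1 = 30 days
Weekday index = (4 + 30) mod 7 = 6

Sunday, December 31


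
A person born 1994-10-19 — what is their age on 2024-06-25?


Birth: 1994-10-19
Reference: 2024-06-25
Year difference: 2024 - 1994 = 30
Birthday not yet reached in 2024, subtract 1

29 years old


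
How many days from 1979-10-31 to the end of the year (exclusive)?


Day of year: 304 of 365
Remaining = 365 - 304

61 days


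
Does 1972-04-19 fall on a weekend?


Anchor: Jan 1, 1972. With p = 1972 - 1 = 1971: (p + p//4 - p//100 + p//400) mod 7 = (1971 + 492 - 19 + 4) mod 7 = 2448 mod 7 = 5 -> Saturday (Mon=0 ... Sun=6)
Day of year: 110; offset = 109
Weekday index = (5 + 109) mod 7 = 2 -> Wednesday
Weekend days: Saturday, Sunday

No


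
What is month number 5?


Month 5 of 12

May


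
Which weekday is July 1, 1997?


Target: July 1, 1997
Anchor: Jan 1, 1997. With p = 1997 - 1 = 1996: (p + p//4 - p//100 + p//400) mod 7 = (1996 + 499 - 19 + 4) mod 7 = 2480 mod 7 = 2 -> Wednesday (Mon=0 ... Sun=6)
Days before July (Jan-Jun): 181 days
Weekday index = (2 + 181) mod 7 = 1

Tuesday


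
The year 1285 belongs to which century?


Century = (year - 1) // 100 + 1
= (1285 - 1) // 100 + 1
= 1284 // 100 + 1
= 12 + 1

13th century


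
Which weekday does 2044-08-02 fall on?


Date: August 2, 2044
Anchor: Jan 1, 2044. With p = 2044 - 1 = 2043: (p + p//4 - p//100 + p//400) mod 7 = (2043 + 510 - 20 + 5) mod 7 = 2538 mod 7 = 4 -> Friday (Mon=0 ... Sun=6)
Days before August (Jan-Jul): 213; offset = 213 + 2 - 1 = 214
Weekday index = (4 + 214) mod 7 = 1

Day of the week: Tuesday


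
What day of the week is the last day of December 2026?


December 2026 has 31 days
Anchor: Jan 1, 2026. With p = 2026 - 1 = 2025: (p + p//4 - p//100 + p//400) mod 7 = (2025 + 506 - 20 + 5) mod 7 = 2516 mod 7 = 3 -> Thursday (Mon=0 ... Sun=6)
Days before December (Jan-Nov): 334; December 1 index = (3 + 334) mod 7 = 1 -> Tuesday
Last day offset: 31 - 1 = 30 days
Weekday index = (1 + 30) mod 7 = 3

Thursday, December 31


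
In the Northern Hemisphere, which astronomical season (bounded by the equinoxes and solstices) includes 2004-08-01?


Date: August 1
Astronomical Summer (approx.; exact equinox/solstice day varies by year): June 21 to September 21
August 1 falls within the Summer window

Summer


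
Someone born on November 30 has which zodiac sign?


Date: November 30
Conventional tropical zodiac dates: Sagittarius from November 22 onward; Capricorn starts December 22
November 30 falls within the Sagittarius range

Sagittarius


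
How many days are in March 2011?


March 2011

31 days


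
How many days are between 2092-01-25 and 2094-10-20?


From 2092-01-25 to 2094-10-20
2092-01-25: day of year = 25
2094-10-20: days before October = 31 + 28 + 31 + 30 + 31 + 30 + 31 + 31 + 30 = 273 (2094 is not a leap year); day of year = 273 + 20 = 293
Rest of 2092: 366 - 25 = 341
Full years 2093 (365): 365
Total = 341 + 365 + 293 = 999

999 days


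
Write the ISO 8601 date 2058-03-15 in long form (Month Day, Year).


ISO 2058-03-15 parses as year=2058, month=03, day=15
Month 3 -> March

March 15, 2058


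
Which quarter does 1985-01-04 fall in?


Month: January (month 1)
Q1: Jan-Mar, Q2: Apr-Jun, Q3: Jul-Sep, Q4: Oct-Dec

Q1


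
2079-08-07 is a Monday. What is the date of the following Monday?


Current: Monday
Target: Monday
Days ahead: 7

Next Monday: 2079-08-14


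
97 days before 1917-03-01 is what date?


Start: 1917-03-01, subtract 97 days
Back 1 day from March 1 reaches February 28, 1917 -> 96 left
February 1917 has 28 days -> back to January 31, 1917 -> 68 left
January 1917 has 31 days -> back to December 31, 1916 -> 37 left
December 1916 has 31 days -> back to November 30, 1916 -> 6 left
November 1916: 30 - 6 = 24 -> lands on November 24

Result: 1916-11-24


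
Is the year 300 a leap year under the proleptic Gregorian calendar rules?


Gregorian leap year rule: divisible by 4, but not by 100, unless also by 400.
300 is divisible by 100 but not 400 -> not a leap year

No


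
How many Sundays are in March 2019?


March 2019 has 31 days
Anchor: Jan 1, 2019. With p = 2019 - 1 = 2018: (p + p//4 - p//100 + p//400) mod 7 = (2018 + 504 - 20 + 5) mod 7 = 2507 mod 7 = 1 -> Tuesday (Mon=0 ... Sun=6)
Days before March (Jan-Feb): 59; March 1 index = (1 + 59) mod 7 = 4 -> Friday
First Sunday is March 3
Sundays: 3, 10, 17, 24, 31

5 Sundays


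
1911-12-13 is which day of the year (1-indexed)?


Date: December 13, 1911
Days in months 1 through 11: 334
Plus 13 days in December

Day of year: 347


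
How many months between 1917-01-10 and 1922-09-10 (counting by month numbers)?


From January 1917 to September 1922
5 years * 12 = 60 months, plus 8 months = 68

68 months


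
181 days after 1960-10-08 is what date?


Start: 1960-10-08, add 181 days
October 1960 has 31 days: 31 - 8 = 23 days to October 31 -> 158 left
November 1960 has 30 days -> 128 left
December 1960 has 31 days -> 97 left
January 1961 has 31 days -> 66 left
February 1961 has 28 days -> 38 left
March 1961 has 31 days -> 7 left
April 1961: 7 <= 30 -> lands on April 7

Result: 1961-04-07
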